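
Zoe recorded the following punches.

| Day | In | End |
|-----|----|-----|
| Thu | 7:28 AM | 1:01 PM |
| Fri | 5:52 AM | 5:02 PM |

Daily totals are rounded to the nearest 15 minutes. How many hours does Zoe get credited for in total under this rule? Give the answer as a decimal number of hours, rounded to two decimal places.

Thu: 7:28 AM–1:01 PM = 5 h 33 min → rounds to 5 h 30 min
Fri: 5:52 AM–5:02 PM = 11 h 10 min → rounds to 11 h 15 min
Total credited: 16 h 45 min.

16.75 hours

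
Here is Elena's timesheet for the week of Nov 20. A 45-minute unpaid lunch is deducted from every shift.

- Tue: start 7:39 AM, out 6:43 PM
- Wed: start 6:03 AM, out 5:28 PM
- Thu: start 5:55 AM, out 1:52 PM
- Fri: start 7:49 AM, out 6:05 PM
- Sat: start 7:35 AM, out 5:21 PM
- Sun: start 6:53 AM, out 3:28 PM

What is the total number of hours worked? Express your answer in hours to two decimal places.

54.55 hours

Tue: 7:39 AM–6:43 PM = 11 h 4 min; less 45 min break → 10 h 19 min
Wed: 6:03 AM–5:28 PM = 11 h 25 min; less 45 min break → 10 h 40 min
Thu: 5:55 AM–1:52 PM = 7 h 57 min; less 45 min break → 7 h 12 min
Fri: 7:49 AM–6:05 PM = 10 h 16 min; less 45 min break → 9 h 31 min
Sat: 7:35 AM–5:21 PM = 9 h 46 min; less 45 min break → 9 h 1 min
Sun: 6:53 AM–3:28 PM = 8 h 35 min; less 45 min break → 7 h 50 min
Total: 10 h 19 min + 10 h 40 min + 7 h 12 min + 9 h 31 min + 9 h 1 min + 7 h 50 min = 54 h 33 min.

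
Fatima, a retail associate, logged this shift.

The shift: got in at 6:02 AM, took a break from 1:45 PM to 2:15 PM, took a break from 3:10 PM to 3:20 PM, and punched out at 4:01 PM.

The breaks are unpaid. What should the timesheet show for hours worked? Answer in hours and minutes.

The shift: 6:02 AM–4:01 PM = 9 h 59 min; less 40 min break → 9 h 19 min

9 h 19 min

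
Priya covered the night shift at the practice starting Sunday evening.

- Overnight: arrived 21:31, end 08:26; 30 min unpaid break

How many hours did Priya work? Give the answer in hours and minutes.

10 h 25 min

Overnight: 21:31 → midnight = 2 h 29 min; midnight → 08:26 = 8 h 26 min; span 10 h 55 min; less 30 min break → 10 h 25 min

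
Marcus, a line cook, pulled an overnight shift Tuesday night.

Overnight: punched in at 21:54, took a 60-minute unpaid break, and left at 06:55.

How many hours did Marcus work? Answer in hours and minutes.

8 h 1 min

Overnight: 21:54 → midnight = 2 h 6 min; midnight → 06:55 = 6 h 55 min; span 9 h 1 min; less 60 min break → 8 h 1 min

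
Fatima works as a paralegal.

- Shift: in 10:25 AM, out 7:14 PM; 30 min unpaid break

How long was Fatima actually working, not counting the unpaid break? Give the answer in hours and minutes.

Shift: 10:25 AM–7:14 PM = 8 h 49 min; less 30 min break → 8 h 19 min

8 h 19 min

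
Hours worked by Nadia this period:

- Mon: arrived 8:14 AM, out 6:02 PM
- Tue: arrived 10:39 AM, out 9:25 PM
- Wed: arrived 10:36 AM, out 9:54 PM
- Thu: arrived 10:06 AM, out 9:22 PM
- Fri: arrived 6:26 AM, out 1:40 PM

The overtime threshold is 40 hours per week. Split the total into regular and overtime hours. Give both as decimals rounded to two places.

Regular 40.00 hours, overtime 10.37 hours

Mon: 8:14 AM–6:02 PM = 9 h 48 min
Tue: 10:39 AM–9:25 PM = 10 h 46 min
Wed: 10:36 AM–9:54 PM = 11 h 18 min
Thu: 10:06 AM–9:22 PM = 11 h 16 min
Fri: 6:26 AM–1:40 PM = 7 h 14 min
Total worked: 50 h 22 min = 50.37 h.
Threshold 40 h → overtime 10 h 22 min, regular 40 h 0 min.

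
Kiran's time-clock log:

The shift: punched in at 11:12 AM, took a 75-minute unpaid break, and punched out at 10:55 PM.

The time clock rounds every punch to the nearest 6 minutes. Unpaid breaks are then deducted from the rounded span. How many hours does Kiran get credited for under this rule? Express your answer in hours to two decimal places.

The shift: in 11:12 AM→11:12 AM, out 10:55 PM→10:54 PM; 11 h 42 min − 75 min = 10 h 27 min

10.45 hours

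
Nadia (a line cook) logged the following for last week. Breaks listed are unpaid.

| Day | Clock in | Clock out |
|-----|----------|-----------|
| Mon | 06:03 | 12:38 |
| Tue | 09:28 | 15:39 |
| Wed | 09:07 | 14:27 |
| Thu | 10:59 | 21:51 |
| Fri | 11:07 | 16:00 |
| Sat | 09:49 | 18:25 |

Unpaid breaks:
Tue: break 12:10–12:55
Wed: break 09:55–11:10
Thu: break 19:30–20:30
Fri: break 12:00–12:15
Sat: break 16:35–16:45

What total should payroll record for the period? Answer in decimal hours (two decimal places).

Mon: 06:03–12:38 = 6 h 35 min
Tue: 09:28–15:39 = 6 h 11 min; less 45 min break → 5 h 26 min
Wed: 09:07–14:27 = 5 h 20 min; less 75 min break → 4 h 5 min
Thu: 10:59–21:51 = 10 h 52 min; less 60 min break → 9 h 52 min
Fri: 11:07–16:00 = 4 h 53 min; less 15 min break → 4 h 38 min
Sat: 09:49–18:25 = 8 h 36 min; less 10 min break → 8 h 26 min
Total: 6 h 35 min + 5 h 26 min + 4 h 5 min + 9 h 52 min + 4 h 38 min + 8 h 26 min = 39 h 2 min.

39.03 hours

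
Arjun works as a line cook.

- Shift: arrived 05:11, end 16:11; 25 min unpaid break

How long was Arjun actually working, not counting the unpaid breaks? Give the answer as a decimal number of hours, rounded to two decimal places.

10.58 hours

Shift: 05:11–16:11 = 11 h 0 min; less 25 min break → 10 h 35 min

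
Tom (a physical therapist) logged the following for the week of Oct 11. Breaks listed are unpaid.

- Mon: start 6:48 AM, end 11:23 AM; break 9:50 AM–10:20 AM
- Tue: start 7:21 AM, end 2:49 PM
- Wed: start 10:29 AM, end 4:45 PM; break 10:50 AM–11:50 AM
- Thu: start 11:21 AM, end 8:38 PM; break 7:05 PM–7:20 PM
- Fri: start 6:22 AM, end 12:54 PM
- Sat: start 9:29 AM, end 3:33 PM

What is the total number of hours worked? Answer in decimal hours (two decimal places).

Mon: 6:48 AM–11:23 AM = 4 h 35 min; less 30 min break → 4 h 5 min
Tue: 7:21 AM–2:49 PM = 7 h 28 min
Wed: 10:29 AM–4:45 PM = 6 h 16 min; less 60 min break → 5 h 16 min
Thu: 11:21 AM–8:38 PM = 9 h 17 min; less 15 min break → 9 h 2 min
Fri: 6:22 AM–12:54 PM = 6 h 32 min
Sat: 9:29 AM–3:33 PM = 6 h 4 min
Total: 4 h 5 min + 7 h 28 min + 5 h 16 min + 9 h 2 min + 6 h 32 min + 6 h 4 min = 38 h 27 min.

38.45 hours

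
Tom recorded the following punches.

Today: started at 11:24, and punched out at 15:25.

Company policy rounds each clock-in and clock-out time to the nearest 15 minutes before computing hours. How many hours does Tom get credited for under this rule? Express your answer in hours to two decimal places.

Today: in 11:24→11:30, out 15:25→15:30; 4 h 0 min

4.00 hours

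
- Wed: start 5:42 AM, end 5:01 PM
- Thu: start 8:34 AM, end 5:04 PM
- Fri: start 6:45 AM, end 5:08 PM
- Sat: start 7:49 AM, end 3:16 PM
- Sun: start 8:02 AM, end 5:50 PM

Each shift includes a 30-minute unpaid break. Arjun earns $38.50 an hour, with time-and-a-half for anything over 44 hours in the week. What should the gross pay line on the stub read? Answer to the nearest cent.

$1748.86

Wed: 5:42 AM–5:01 PM = 11 h 19 min; less 30 min break → 10 h 49 min
Thu: 8:34 AM–5:04 PM = 8 h 30 min; less 30 min break → 8 h 0 min
Fri: 6:45 AM–5:08 PM = 10 h 23 min; less 30 min break → 9 h 53 min
Sat: 7:49 AM–3:16 PM = 7 h 27 min; less 30 min break → 6 h 57 min
Sun: 8:02 AM–5:50 PM = 9 h 48 min; less 30 min break → 9 h 18 min
Total worked: 44 h 57 min = 2697 min.
Regular 44 h 0 min = 2640 min at $38.50/h; overtime 0 h 57 min = 57 min at $57.75/h.
Pay = (2640 × $38.50 + 57 × $57.75) ÷ 60 = $1748.86.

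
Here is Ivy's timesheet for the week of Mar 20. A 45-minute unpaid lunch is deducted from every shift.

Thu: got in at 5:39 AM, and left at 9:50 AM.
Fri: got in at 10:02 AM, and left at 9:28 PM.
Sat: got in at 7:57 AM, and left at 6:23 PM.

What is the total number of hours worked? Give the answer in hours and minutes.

23 h 48 min

Thu: 5:39 AM–9:50 AM = 4 h 11 min; less 45 min break → 3 h 26 min
Fri: 10:02 AM–9:28 PM = 11 h 26 min; less 45 min break → 10 h 41 min
Sat: 7:57 AM–6:23 PM = 10 h 26 min; less 45 min break → 9 h 41 min
Total: 3 h 26 min + 10 h 41 min + 9 h 41 min = 23 h 48 min.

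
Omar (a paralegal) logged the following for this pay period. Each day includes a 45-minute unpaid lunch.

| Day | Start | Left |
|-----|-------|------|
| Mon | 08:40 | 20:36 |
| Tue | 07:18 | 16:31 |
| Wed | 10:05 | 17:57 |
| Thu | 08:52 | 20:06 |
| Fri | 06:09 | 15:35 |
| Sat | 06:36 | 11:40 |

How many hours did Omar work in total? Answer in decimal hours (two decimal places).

Mon: 08:40–20:36 = 11 h 56 min; less 45 min break → 11 h 11 min
Tue: 07:18–16:31 = 9 h 13 min; less 45 min break → 8 h 28 min
Wed: 10:05–17:57 = 7 h 52 min; less 45 min break → 7 h 7 min
Thu: 08:52–20:06 = 11 h 14 min; less 45 min break → 10 h 29 min
Fri: 06:09–15:35 = 9 h 26 min; less 45 min break → 8 h 41 min
Sat: 06:36–11:40 = 5 h 4 min; less 45 min break → 4 h 19 min
Total: 11 h 11 min + 8 h 28 min + 7 h 7 min + 10 h 29 min + 8 h 41 min + 4 h 19 min = 50 h 15 min.

50.25 hours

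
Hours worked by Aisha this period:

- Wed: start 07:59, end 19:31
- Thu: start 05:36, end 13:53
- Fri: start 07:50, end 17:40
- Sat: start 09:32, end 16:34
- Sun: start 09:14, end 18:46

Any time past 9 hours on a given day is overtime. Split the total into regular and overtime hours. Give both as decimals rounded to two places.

Regular 42.32 hours, overtime 3.90 hours

Wed: 07:59–19:31 = 11 h 32 min
Thu: 05:36–13:53 = 8 h 17 min
Fri: 07:50–17:40 = 9 h 50 min
Sat: 09:32–16:34 = 7 h 2 min
Sun: 09:14–18:46 = 9 h 32 min
Wed reg 9 h 0 min / OT 2 h 32 min; Thu reg 8 h 17 min / OT 0 h 0 min; Fri reg 9 h 0 min / OT 0 h 50 min; Sat reg 7 h 2 min / OT 0 h 0 min; Sun reg 9 h 0 min / OT 0 h 32 min.
Totals: regular 42 h 19 min, overtime 3 h 54 min.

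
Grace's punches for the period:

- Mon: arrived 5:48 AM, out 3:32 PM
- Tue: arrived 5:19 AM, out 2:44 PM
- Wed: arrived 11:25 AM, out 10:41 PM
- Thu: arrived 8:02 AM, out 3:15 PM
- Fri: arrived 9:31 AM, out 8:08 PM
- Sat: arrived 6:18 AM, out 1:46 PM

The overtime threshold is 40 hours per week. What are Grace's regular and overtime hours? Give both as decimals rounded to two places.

Regular 40.00 hours, overtime 15.72 hours

Mon: 5:48 AM–3:32 PM = 9 h 44 min
Tue: 5:19 AM–2:44 PM = 9 h 25 min
Wed: 11:25 AM–10:41 PM = 11 h 16 min
Thu: 8:02 AM–3:15 PM = 7 h 13 min
Fri: 9:31 AM–8:08 PM = 10 h 37 min
Sat: 6:18 AM–1:46 PM = 7 h 28 min
Total worked: 55 h 43 min = 55.72 h.
Threshold 40 h → overtime 15 h 43 min, regular 40 h 0 min.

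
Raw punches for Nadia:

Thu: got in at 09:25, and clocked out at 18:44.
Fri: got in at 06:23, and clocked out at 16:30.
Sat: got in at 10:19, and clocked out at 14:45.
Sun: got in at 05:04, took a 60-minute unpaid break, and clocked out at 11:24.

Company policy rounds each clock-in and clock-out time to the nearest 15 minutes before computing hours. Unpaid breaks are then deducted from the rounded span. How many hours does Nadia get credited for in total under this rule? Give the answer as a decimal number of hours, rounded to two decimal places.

29.25 hours

Thu: in 09:25→09:30, out 18:44→18:45; 9 h 15 min
Fri: in 06:23→06:30, out 16:30→16:30; 10 h 0 min
Sat: in 10:19→10:15, out 14:45→14:45; 4 h 30 min
Sun: in 05:04→05:00, out 11:24→11:30; 6 h 30 min − 60 min = 5 h 30 min
Total credited: 29 h 15 min.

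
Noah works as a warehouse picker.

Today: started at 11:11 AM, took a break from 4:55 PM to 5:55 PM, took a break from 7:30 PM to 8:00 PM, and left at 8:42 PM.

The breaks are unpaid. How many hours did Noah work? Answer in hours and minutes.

Today: 11:11 AM–8:42 PM = 9 h 31 min; less 90 min break → 8 h 1 min

8 h 1 min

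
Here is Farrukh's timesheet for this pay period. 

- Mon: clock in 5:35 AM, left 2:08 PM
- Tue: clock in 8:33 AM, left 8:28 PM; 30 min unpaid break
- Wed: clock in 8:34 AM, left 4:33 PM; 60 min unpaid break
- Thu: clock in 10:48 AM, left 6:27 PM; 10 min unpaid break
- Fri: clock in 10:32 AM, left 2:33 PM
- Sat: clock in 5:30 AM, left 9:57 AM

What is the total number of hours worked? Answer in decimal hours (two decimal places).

Mon: 5:35 AM–2:08 PM = 8 h 33 min
Tue: 8:33 AM–8:28 PM = 11 h 55 min; less 30 min break → 11 h 25 min
Wed: 8:34 AM–4:33 PM = 7 h 59 min; less 60 min break → 6 h 59 min
Thu: 10:48 AM–6:27 PM = 7 h 39 min; less 10 min break → 7 h 29 min
Fri: 10:32 AM–2:33 PM = 4 h 1 min
Sat: 5:30 AM–9:57 AM = 4 h 27 min
Total: 8 h 33 min + 11 h 25 min + 6 h 59 min + 7 h 29 min + 4 h 1 min + 4 h 27 min = 42 h 54 min.

42.90 hours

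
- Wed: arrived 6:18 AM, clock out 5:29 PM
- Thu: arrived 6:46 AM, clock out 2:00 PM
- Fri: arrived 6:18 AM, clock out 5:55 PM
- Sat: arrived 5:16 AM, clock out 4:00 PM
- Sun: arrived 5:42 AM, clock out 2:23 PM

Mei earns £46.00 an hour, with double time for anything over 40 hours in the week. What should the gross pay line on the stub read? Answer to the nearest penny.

£2709.40

Wed: 6:18 AM–5:29 PM = 11 h 11 min
Thu: 6:46 AM–2:00 PM = 7 h 14 min
Fri: 6:18 AM–5:55 PM = 11 h 37 min
Sat: 5:16 AM–4:00 PM = 10 h 44 min
Sun: 5:42 AM–2:23 PM = 8 h 41 min
Total worked: 49 h 27 min = 2967 min.
Regular 40 h 0 min = 2400 min at £46.00/h; overtime 9 h 27 min = 567 min at £92.00/h.
Pay = (2400 × £46.00 + 567 × £92.00) ÷ 60 = £2709.40.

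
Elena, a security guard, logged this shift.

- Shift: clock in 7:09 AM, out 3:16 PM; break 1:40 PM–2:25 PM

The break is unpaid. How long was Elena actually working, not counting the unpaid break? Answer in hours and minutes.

Shift: 7:09 AM–3:16 PM = 8 h 7 min; less 45 min break → 7 h 22 min

7 h 22 min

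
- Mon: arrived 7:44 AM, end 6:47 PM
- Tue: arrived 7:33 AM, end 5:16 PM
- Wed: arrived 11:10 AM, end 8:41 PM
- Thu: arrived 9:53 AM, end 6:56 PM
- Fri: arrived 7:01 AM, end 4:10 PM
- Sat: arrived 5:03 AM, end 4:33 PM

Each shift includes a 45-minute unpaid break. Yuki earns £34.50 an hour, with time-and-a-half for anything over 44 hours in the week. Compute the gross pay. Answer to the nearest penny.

£2112.26

Mon: 7:44 AM–6:47 PM = 11 h 3 min; less 45 min break → 10 h 18 min
Tue: 7:33 AM–5:16 PM = 9 h 43 min; less 45 min break → 8 h 58 min
Wed: 11:10 AM–8:41 PM = 9 h 31 min; less 45 min break → 8 h 46 min
Thu: 9:53 AM–6:56 PM = 9 h 3 min; less 45 min break → 8 h 18 min
Fri: 7:01 AM–4:10 PM = 9 h 9 min; less 45 min break → 8 h 24 min
Sat: 5:03 AM–4:33 PM = 11 h 30 min; less 45 min break → 10 h 45 min
Total worked: 55 h 29 min = 3329 min.
Regular 44 h 0 min = 2640 min at £34.50/h; overtime 11 h 29 min = 689 min at £51.75/h.
Pay = (2640 × £34.50 + 689 × £51.75) ÷ 60 = £2112.26.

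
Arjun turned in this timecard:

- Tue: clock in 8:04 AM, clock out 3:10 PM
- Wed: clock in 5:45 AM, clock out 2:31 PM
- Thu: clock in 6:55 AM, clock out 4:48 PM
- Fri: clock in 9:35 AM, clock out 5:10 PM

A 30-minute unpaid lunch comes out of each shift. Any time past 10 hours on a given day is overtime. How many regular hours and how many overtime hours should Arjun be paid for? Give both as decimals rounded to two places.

Tue: 8:04 AM–3:10 PM = 7 h 6 min; less 30 min break → 6 h 36 min
Wed: 5:45 AM–2:31 PM = 8 h 46 min; less 30 min break → 8 h 16 min
Thu: 6:55 AM–4:48 PM = 9 h 53 min; less 30 min break → 9 h 23 min
Fri: 9:35 AM–5:10 PM = 7 h 35 min; less 30 min break → 7 h 5 min
Tue reg 6 h 36 min / OT 0 h 0 min; Wed reg 8 h 16 min / OT 0 h 0 min; Thu reg 9 h 23 min / OT 0 h 0 min; Fri reg 7 h 5 min / OT 0 h 0 min.
Totals: regular 31 h 20 min, overtime 0 h 0 min.

Regular 31.33 hours, overtime 0.00 hours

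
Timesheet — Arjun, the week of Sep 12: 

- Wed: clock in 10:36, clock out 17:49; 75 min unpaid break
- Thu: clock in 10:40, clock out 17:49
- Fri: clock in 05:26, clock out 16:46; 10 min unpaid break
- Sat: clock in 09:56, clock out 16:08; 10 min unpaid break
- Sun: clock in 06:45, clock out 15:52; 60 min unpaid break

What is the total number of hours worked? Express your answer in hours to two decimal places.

Wed: 10:36–17:49 = 7 h 13 min; less 75 min break → 5 h 58 min
Thu: 10:40–17:49 = 7 h 9 min
Fri: 05:26–16:46 = 11 h 20 min; less 10 min break → 11 h 10 min
Sat: 09:56–16:08 = 6 h 12 min; less 10 min break → 6 h 2 min
Sun: 06:45–15:52 = 9 h 7 min; less 60 min break → 8 h 7 min
Total: 5 h 58 min + 7 h 9 min + 11 h 10 min + 6 h 2 min + 8 h 7 min = 38 h 26 min.

38.43 hours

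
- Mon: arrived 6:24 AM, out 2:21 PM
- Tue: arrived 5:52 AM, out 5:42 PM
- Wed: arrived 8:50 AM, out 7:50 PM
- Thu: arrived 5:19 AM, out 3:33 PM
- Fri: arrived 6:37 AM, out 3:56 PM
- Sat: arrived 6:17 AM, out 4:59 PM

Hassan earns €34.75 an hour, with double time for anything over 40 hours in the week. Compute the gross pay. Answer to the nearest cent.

Mon: 6:24 AM–2:21 PM = 7 h 57 min
Tue: 5:52 AM–5:42 PM = 11 h 50 min
Wed: 8:50 AM–7:50 PM = 11 h 0 min
Thu: 5:19 AM–3:33 PM = 10 h 14 min
Fri: 6:37 AM–3:56 PM = 9 h 19 min
Sat: 6:17 AM–4:59 PM = 10 h 42 min
Total worked: 61 h 2 min = 3662 min.
Regular 40 h 0 min = 2400 min at €34.75/h; overtime 21 h 2 min = 1262 min at €69.50/h.
Pay = (2400 × €34.75 + 1262 × €69.50) ÷ 60 = €2851.82.

€2851.82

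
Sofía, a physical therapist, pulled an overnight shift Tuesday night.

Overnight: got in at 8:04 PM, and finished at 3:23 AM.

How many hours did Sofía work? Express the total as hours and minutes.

Overnight: 8:04 PM → midnight = 3 h 56 min; midnight → 3:23 AM = 3 h 23 min; span 7 h 19 min

7 h 19 min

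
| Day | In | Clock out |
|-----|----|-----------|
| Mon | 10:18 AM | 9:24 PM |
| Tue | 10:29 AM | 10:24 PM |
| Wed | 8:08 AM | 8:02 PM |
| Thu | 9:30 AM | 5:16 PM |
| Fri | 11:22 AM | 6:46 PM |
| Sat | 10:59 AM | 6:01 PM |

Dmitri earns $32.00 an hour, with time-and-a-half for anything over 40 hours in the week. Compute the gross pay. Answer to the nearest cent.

$2101.60

Mon: 10:18 AM–9:24 PM = 11 h 6 min
Tue: 10:29 AM–10:24 PM = 11 h 55 min
Wed: 8:08 AM–8:02 PM = 11 h 54 min
Thu: 9:30 AM–5:16 PM = 7 h 46 min
Fri: 11:22 AM–6:46 PM = 7 h 24 min
Sat: 10:59 AM–6:01 PM = 7 h 2 min
Total worked: 57 h 7 min = 3427 min.
Regular 40 h 0 min = 2400 min at $32.00/h; overtime 17 h 7 min = 1027 min at $48.00/h.
Pay = (2400 × $32.00 + 1027 × $48.00) ÷ 60 = $2101.60.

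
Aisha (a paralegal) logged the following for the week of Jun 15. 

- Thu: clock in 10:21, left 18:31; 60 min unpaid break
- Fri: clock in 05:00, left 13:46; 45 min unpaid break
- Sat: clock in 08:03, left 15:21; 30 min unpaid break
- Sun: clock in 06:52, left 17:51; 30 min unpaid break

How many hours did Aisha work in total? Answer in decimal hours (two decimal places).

Thu: 10:21–18:31 = 8 h 10 min; less 60 min break → 7 h 10 min
Fri: 05:00–13:46 = 8 h 46 min; less 45 min break → 8 h 1 min
Sat: 08:03–15:21 = 7 h 18 min; less 30 min break → 6 h 48 min
Sun: 06:52–17:51 = 10 h 59 min; less 30 min break → 10 h 29 min
Total: 7 h 10 min + 8 h 1 min + 6 h 48 min + 10 h 29 min = 32 h 28 min.

32.47 hours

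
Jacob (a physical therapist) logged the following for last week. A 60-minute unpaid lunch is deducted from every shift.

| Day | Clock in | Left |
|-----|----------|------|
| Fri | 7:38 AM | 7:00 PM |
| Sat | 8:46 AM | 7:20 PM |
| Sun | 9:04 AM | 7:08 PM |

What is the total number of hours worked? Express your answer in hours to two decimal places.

Fri: 7:38 AM–7:00 PM = 11 h 22 min; less 60 min break → 10 h 22 min
Sat: 8:46 AM–7:20 PM = 10 h 34 min; less 60 min break → 9 h 34 min
Sun: 9:04 AM–7:08 PM = 10 h 4 min; less 60 min break → 9 h 4 min
Total: 10 h 22 min + 9 h 34 min + 9 h 4 min = 29 h 0 min.

29.00 hours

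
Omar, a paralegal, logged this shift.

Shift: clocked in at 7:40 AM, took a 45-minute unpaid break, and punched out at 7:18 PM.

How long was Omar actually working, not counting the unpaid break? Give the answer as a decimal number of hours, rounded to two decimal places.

10.88 hours

Shift: 7:40 AM–7:18 PM = 11 h 38 min; less 45 min break → 10 h 53 min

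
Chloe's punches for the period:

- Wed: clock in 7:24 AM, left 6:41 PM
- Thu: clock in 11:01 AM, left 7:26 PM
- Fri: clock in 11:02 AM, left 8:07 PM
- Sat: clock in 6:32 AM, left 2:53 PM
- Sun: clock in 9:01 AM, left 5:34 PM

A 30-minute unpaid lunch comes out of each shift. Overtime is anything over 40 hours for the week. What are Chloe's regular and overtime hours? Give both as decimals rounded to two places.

Wed: 7:24 AM–6:41 PM = 11 h 17 min; less 30 min break → 10 h 47 min
Thu: 11:01 AM–7:26 PM = 8 h 25 min; less 30 min break → 7 h 55 min
Fri: 11:02 AM–8:07 PM = 9 h 5 min; less 30 min break → 8 h 35 min
Sat: 6:32 AM–2:53 PM = 8 h 21 min; less 30 min break → 7 h 51 min
Sun: 9:01 AM–5:34 PM = 8 h 33 min; less 30 min break → 8 h 3 min
Total worked: 43 h 11 min = 43.18 h.
Threshold 40 h → overtime 3 h 11 min, regular 40 h 0 min.

Regular 40.00 hours, overtime 3.18 hours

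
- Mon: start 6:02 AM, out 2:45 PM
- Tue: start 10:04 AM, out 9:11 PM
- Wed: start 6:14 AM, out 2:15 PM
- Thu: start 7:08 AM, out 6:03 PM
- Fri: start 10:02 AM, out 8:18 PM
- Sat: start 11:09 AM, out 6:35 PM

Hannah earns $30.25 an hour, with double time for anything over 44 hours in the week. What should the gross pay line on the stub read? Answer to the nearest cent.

$2085.23

Mon: 6:02 AM–2:45 PM = 8 h 43 min
Tue: 10:04 AM–9:11 PM = 11 h 7 min
Wed: 6:14 AM–2:15 PM = 8 h 1 min
Thu: 7:08 AM–6:03 PM = 10 h 55 min
Fri: 10:02 AM–8:18 PM = 10 h 16 min
Sat: 11:09 AM–6:35 PM = 7 h 26 min
Total worked: 56 h 28 min = 3388 min.
Regular 44 h 0 min = 2640 min at $30.25/h; overtime 12 h 28 min = 748 min at $60.50/h.
Pay = (2640 × $30.25 + 748 × $60.50) ÷ 60 = $2085.23.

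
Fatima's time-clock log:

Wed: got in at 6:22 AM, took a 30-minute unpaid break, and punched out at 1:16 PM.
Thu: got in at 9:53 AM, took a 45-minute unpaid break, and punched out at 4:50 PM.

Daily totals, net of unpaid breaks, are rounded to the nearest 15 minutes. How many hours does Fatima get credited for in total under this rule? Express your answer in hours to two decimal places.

12.75 hours

Wed: 6:22 AM–1:16 PM = 6 h 54 min − 30 min = 6 h 24 min → rounds to 6 h 30 min
Thu: 9:53 AM–4:50 PM = 6 h 57 min − 45 min = 6 h 12 min → rounds to 6 h 15 min
Total credited: 12 h 45 min.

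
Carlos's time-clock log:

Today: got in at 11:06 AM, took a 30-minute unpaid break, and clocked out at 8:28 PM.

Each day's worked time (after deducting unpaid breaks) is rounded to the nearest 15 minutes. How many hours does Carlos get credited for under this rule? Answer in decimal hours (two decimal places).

Today: 11:06 AM–8:28 PM = 9 h 22 min − 30 min = 8 h 52 min → rounds to 8 h 45 min

8.75 hours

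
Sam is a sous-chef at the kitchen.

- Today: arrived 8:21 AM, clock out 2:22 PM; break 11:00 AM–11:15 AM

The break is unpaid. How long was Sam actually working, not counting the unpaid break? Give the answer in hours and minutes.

Today: 8:21 AM–2:22 PM = 6 h 1 min; less 15 min break → 5 h 46 min

5 h 46 min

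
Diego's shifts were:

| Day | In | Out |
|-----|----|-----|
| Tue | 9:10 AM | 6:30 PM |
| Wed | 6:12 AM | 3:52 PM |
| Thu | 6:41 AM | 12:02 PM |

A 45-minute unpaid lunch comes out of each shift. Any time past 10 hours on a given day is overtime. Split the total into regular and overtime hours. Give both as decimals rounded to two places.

Tue: 9:10 AM–6:30 PM = 9 h 20 min; less 45 min break → 8 h 35 min
Wed: 6:12 AM–3:52 PM = 9 h 40 min; less 45 min break → 8 h 55 min
Thu: 6:41 AM–12:02 PM = 5 h 21 min; less 45 min break → 4 h 36 min
Tue reg 8 h 35 min / OT 0 h 0 min; Wed reg 8 h 55 min / OT 0 h 0 min; Thu reg 4 h 36 min / OT 0 h 0 min.
Totals: regular 22 h 6 min, overtime 0 h 0 min.

Regular 22.10 hours, overtime 0.00 hours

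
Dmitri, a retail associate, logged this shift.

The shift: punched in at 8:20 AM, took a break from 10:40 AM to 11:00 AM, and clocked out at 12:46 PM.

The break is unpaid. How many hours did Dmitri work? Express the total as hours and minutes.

4 h 6 min

The shift: 8:20 AM–12:46 PM = 4 h 26 min; less 20 min break → 4 h 6 min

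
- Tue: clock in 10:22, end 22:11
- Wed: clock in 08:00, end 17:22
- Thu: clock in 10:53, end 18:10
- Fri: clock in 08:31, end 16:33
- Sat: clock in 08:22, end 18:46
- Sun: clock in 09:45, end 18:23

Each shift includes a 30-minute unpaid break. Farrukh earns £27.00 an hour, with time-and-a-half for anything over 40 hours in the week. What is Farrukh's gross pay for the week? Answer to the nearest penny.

£1587.60

Tue: 10:22–22:11 = 11 h 49 min; less 30 min break → 11 h 19 min
Wed: 08:00–17:22 = 9 h 22 min; less 30 min break → 8 h 52 min
Thu: 10:53–18:10 = 7 h 17 min; less 30 min break → 6 h 47 min
Fri: 08:31–16:33 = 8 h 2 min; less 30 min break → 7 h 32 min
Sat: 08:22–18:46 = 10 h 24 min; less 30 min break → 9 h 54 min
Sun: 09:45–18:23 = 8 h 38 min; less 30 min break → 8 h 8 min
Total worked: 52 h 32 min = 3152 min.
Regular 40 h 0 min = 2400 min at £27.00/h; overtime 12 h 32 min = 752 min at £40.50/h.
Pay = (2400 × £27.00 + 752 × £40.50) ÷ 60 = £1587.60.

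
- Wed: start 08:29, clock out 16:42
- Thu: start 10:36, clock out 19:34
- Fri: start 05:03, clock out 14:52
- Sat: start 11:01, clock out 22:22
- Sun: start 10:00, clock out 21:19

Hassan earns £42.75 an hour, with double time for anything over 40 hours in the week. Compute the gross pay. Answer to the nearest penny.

£2536.50

Wed: 08:29–16:42 = 8 h 13 min
Thu: 10:36–19:34 = 8 h 58 min
Fri: 05:03–14:52 = 9 h 49 min
Sat: 11:01–22:22 = 11 h 21 min
Sun: 10:00–21:19 = 11 h 19 min
Total worked: 49 h 40 min = 2980 min.
Regular 40 h 0 min = 2400 min at £42.75/h; overtime 9 h 40 min = 580 min at £85.50/h.
Pay = (2400 × £42.75 + 580 × £85.50) ÷ 60 = £2536.50.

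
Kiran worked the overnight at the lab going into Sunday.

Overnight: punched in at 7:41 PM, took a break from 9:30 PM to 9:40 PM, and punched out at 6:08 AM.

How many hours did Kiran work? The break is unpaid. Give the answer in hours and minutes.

Overnight: 7:41 PM → midnight = 4 h 19 min; midnight → 6:08 AM = 6 h 8 min; span 10 h 27 min; less 10 min break → 10 h 17 min

10 h 17 min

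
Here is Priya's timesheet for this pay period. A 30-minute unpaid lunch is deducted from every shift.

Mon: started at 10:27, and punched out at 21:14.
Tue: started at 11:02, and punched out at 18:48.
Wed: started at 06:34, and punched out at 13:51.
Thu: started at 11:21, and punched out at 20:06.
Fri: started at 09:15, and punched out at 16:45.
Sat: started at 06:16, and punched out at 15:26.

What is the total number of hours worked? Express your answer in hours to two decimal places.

48.25 hours

Mon: 10:27–21:14 = 10 h 47 min; less 30 min break → 10 h 17 min
Tue: 11:02–18:48 = 7 h 46 min; less 30 min break → 7 h 16 min
Wed: 06:34–13:51 = 7 h 17 min; less 30 min break → 6 h 47 min
Thu: 11:21–20:06 = 8 h 45 min; less 30 min break → 8 h 15 min
Fri: 09:15–16:45 = 7 h 30 min; less 30 min break → 7 h 0 min
Sat: 06:16–15:26 = 9 h 10 min; less 30 min break → 8 h 40 min
Total: 10 h 17 min + 7 h 16 min + 6 h 47 min + 8 h 15 min + 7 h 0 min + 8 h 40 min = 48 h 15 min.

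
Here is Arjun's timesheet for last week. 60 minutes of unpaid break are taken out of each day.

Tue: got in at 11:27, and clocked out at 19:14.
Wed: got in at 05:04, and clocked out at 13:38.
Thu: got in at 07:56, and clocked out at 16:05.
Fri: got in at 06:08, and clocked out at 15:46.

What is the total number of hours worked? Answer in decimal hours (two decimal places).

30.13 hours

Tue: 11:27–19:14 = 7 h 47 min; less 60 min break → 6 h 47 min
Wed: 05:04–13:38 = 8 h 34 min; less 60 min break → 7 h 34 min
Thu: 07:56–16:05 = 8 h 9 min; less 60 min break → 7 h 9 min
Fri: 06:08–15:46 = 9 h 38 min; less 60 min break → 8 h 38 min
Total: 6 h 47 min + 7 h 34 min + 7 h 9 min + 8 h 38 min = 30 h 8 min.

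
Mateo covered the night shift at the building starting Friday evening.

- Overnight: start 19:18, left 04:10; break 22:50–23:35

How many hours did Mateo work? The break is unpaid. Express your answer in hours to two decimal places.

8.12 hours

Overnight: 19:18 → midnight = 4 h 42 min; midnight → 04:10 = 4 h 10 min; span 8 h 52 min; less 45 min break → 8 h 7 min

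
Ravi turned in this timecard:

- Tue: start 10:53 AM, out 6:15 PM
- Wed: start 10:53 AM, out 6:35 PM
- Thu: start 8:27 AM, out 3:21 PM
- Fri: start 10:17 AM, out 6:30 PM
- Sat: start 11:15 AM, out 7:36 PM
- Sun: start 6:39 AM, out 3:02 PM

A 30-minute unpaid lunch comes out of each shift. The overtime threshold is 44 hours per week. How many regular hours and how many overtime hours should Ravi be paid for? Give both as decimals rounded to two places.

Regular 43.92 hours, overtime 0.00 hours

Tue: 10:53 AM–6:15 PM = 7 h 22 min; less 30 min break → 6 h 52 min
Wed: 10:53 AM–6:35 PM = 7 h 42 min; less 30 min break → 7 h 12 min
Thu: 8:27 AM–3:21 PM = 6 h 54 min; less 30 min break → 6 h 24 min
Fri: 10:17 AM–6:30 PM = 8 h 13 min; less 30 min break → 7 h 43 min
Sat: 11:15 AM–7:36 PM = 8 h 21 min; less 30 min break → 7 h 51 min
Sun: 6:39 AM–3:02 PM = 8 h 23 min; less 30 min break → 7 h 53 min
Total worked: 43 h 55 min = 43.92 h.
Threshold 44 h → overtime 0 h 0 min, regular 43 h 55 min.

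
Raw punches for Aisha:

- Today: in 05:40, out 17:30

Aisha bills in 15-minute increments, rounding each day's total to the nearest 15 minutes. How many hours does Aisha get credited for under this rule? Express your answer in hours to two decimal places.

11.75 hours

Today: 05:40–17:30 = 11 h 50 min → rounds to 11 h 45 min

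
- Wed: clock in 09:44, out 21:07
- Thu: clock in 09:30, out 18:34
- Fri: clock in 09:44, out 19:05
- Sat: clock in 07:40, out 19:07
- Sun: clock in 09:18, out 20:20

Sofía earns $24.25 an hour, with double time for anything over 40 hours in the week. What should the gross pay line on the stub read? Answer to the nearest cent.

$1565.74

Wed: 09:44–21:07 = 11 h 23 min
Thu: 09:30–18:34 = 9 h 4 min
Fri: 09:44–19:05 = 9 h 21 min
Sat: 07:40–19:07 = 11 h 27 min
Sun: 09:18–20:20 = 11 h 2 min
Total worked: 52 h 17 min = 3137 min.
Regular 40 h 0 min = 2400 min at $24.25/h; overtime 12 h 17 min = 737 min at $48.50/h.
Pay = (2400 × $24.25 + 737 × $48.50) ÷ 60 = $1565.74.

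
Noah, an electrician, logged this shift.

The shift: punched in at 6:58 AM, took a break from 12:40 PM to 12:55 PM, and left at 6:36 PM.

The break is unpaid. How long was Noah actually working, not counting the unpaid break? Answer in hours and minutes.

The shift: 6:58 AM–6:36 PM = 11 h 38 min; less 15 min break → 11 h 23 min

11 h 23 min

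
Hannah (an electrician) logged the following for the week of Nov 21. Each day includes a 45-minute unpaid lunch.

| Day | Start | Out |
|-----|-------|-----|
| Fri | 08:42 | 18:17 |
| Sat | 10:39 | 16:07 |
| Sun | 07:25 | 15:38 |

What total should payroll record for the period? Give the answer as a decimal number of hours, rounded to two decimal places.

Fri: 08:42–18:17 = 9 h 35 min; less 45 min break → 8 h 50 min
Sat: 10:39–16:07 = 5 h 28 min; less 45 min break → 4 h 43 min
Sun: 07:25–15:38 = 8 h 13 min; less 45 min break → 7 h 28 min
Total: 8 h 50 min + 4 h 43 min + 7 h 28 min = 21 h 1 min.

21.02 hours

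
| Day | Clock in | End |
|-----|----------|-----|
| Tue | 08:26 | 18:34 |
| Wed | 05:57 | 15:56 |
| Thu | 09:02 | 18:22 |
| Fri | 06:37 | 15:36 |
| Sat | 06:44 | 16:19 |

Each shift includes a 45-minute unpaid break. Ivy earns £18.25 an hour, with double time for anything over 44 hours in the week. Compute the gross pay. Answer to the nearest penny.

Tue: 08:26–18:34 = 10 h 8 min; less 45 min break → 9 h 23 min
Wed: 05:57–15:56 = 9 h 59 min; less 45 min break → 9 h 14 min
Thu: 09:02–18:22 = 9 h 20 min; less 45 min break → 8 h 35 min
Fri: 06:37–15:36 = 8 h 59 min; less 45 min break → 8 h 14 min
Sat: 06:44–16:19 = 9 h 35 min; less 45 min break → 8 h 50 min
Total worked: 44 h 16 min = 2656 min.
Regular 44 h 0 min = 2640 min at £18.25/h; overtime 0 h 16 min = 16 min at £36.50/h.
Pay = (2640 × £18.25 + 16 × £36.50) ÷ 60 = £812.73.

£812.73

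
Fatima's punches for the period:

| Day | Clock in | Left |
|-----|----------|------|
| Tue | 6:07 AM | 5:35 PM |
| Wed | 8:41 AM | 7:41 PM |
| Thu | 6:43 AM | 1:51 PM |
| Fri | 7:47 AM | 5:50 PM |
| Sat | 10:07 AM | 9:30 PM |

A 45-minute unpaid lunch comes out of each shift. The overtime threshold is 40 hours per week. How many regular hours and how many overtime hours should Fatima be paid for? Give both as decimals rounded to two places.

Regular 40.00 hours, overtime 7.28 hours

Tue: 6:07 AM–5:35 PM = 11 h 28 min; less 45 min break → 10 h 43 min
Wed: 8:41 AM–7:41 PM = 11 h 0 min; less 45 min break → 10 h 15 min
Thu: 6:43 AM–1:51 PM = 7 h 8 min; less 45 min break → 6 h 23 min
Fri: 7:47 AM–5:50 PM = 10 h 3 min; less 45 min break → 9 h 18 min
Sat: 10:07 AM–9:30 PM = 11 h 23 min; less 45 min break → 10 h 38 min
Total worked: 47 h 17 min = 47.28 h.
Threshold 40 h → overtime 7 h 17 min, regular 40 h 0 min.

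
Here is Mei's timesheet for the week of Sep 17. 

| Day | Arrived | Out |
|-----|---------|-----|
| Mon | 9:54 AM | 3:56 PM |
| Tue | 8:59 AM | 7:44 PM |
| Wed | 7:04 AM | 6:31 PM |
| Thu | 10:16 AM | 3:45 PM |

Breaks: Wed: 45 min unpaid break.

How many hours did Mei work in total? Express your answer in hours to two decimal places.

Mon: 9:54 AM–3:56 PM = 6 h 2 min
Tue: 8:59 AM–7:44 PM = 10 h 45 min
Wed: 7:04 AM–6:31 PM = 11 h 27 min; less 45 min break → 10 h 42 min
Thu: 10:16 AM–3:45 PM = 5 h 29 min
Total: 6 h 2 min + 10 h 45 min + 10 h 42 min + 5 h 29 min = 32 h 58 min.

32.97 hours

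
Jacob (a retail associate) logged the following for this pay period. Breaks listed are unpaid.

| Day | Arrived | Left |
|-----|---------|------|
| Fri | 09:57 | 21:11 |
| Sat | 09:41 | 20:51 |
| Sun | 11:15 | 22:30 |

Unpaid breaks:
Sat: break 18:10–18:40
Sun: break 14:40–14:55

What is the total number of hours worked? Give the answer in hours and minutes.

32 h 54 min

Fri: 09:57–21:11 = 11 h 14 min
Sat: 09:41–20:51 = 11 h 10 min; less 30 min break → 10 h 40 min
Sun: 11:15–22:30 = 11 h 15 min; less 15 min break → 11 h 0 min
Total: 11 h 14 min + 10 h 40 min + 11 h 0 min = 32 h 54 min.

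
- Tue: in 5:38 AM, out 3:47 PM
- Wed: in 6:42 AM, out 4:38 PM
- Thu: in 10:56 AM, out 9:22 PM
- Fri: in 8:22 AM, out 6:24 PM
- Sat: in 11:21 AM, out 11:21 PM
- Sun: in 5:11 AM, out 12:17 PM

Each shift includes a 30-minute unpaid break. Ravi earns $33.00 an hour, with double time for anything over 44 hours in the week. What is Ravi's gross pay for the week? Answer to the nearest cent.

$2286.90

Tue: 5:38 AM–3:47 PM = 10 h 9 min; less 30 min break → 9 h 39 min
Wed: 6:42 AM–4:38 PM = 9 h 56 min; less 30 min break → 9 h 26 min
Thu: 10:56 AM–9:22 PM = 10 h 26 min; less 30 min break → 9 h 56 min
Fri: 8:22 AM–6:24 PM = 10 h 2 min; less 30 min break → 9 h 32 min
Sat: 11:21 AM–11:21 PM = 12 h 0 min; less 30 min break → 11 h 30 min
Sun: 5:11 AM–12:17 PM = 7 h 6 min; less 30 min break → 6 h 36 min
Total worked: 56 h 39 min = 3399 min.
Regular 44 h 0 min = 2640 min at $33.00/h; overtime 12 h 39 min = 759 min at $66.00/h.
Pay = (2640 × $33.00 + 759 × $66.00) ÷ 60 = $2286.90.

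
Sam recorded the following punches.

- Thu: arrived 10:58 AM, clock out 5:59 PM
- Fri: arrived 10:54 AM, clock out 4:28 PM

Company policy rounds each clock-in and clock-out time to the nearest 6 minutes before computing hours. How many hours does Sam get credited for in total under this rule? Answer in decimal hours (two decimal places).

12.60 hours

Thu: in 10:58 AM→11:00 AM, out 5:59 PM→6:00 PM; 7 h 0 min
Fri: in 10:54 AM→10:54 AM, out 4:28 PM→4:30 PM; 5 h 36 min
Total credited: 12 h 36 min.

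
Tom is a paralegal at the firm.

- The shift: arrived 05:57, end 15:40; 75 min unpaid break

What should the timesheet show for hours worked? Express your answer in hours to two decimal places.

8.47 hours

The shift: 05:57–15:40 = 9 h 43 min; less 75 min break → 8 h 28 min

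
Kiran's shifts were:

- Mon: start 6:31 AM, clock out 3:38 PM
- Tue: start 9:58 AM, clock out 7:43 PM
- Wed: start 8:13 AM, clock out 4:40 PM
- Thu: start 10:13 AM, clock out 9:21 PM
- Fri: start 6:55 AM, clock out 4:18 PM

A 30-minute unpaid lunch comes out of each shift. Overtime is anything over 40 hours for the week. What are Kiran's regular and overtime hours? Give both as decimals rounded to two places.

Mon: 6:31 AM–3:38 PM = 9 h 7 min; less 30 min break → 8 h 37 min
Tue: 9:58 AM–7:43 PM = 9 h 45 min; less 30 min break → 9 h 15 min
Wed: 8:13 AM–4:40 PM = 8 h 27 min; less 30 min break → 7 h 57 min
Thu: 10:13 AM–9:21 PM = 11 h 8 min; less 30 min break → 10 h 38 min
Fri: 6:55 AM–4:18 PM = 9 h 23 min; less 30 min break → 8 h 53 min
Total worked: 45 h 20 min = 45.33 h.
Threshold 40 h → overtime 5 h 20 min, regular 40 h 0 min.

Regular 40.00 hours, overtime 5.33 hours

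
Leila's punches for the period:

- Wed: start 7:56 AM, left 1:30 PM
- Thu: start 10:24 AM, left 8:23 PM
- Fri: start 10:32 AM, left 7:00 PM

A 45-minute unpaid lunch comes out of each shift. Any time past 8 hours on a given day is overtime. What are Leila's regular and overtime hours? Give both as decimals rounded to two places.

Regular 20.53 hours, overtime 1.23 hours

Wed: 7:56 AM–1:30 PM = 5 h 34 min; less 45 min break → 4 h 49 min
Thu: 10:24 AM–8:23 PM = 9 h 59 min; less 45 min break → 9 h 14 min
Fri: 10:32 AM–7:00 PM = 8 h 28 min; less 45 min break → 7 h 43 min
Wed reg 4 h 49 min / OT 0 h 0 min; Thu reg 8 h 0 min / OT 1 h 14 min; Fri reg 7 h 43 min / OT 0 h 0 min.
Totals: regular 20 h 32 min, overtime 1 h 14 min.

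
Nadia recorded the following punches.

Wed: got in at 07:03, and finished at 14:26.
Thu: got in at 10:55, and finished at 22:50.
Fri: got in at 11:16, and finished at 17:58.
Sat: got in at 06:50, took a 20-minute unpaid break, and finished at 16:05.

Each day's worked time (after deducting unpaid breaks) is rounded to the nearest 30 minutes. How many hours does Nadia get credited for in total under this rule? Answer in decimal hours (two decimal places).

Wed: 07:03–14:26 = 7 h 23 min → rounds to 7 h 30 min
Thu: 10:55–22:50 = 11 h 55 min → rounds to 12 h 0 min
Fri: 11:16–17:58 = 6 h 42 min → rounds to 6 h 30 min
Sat: 06:50–16:05 = 9 h 15 min − 20 min = 8 h 55 min → rounds to 9 h 0 min
Total credited: 35 h 0 min.

35.00 hours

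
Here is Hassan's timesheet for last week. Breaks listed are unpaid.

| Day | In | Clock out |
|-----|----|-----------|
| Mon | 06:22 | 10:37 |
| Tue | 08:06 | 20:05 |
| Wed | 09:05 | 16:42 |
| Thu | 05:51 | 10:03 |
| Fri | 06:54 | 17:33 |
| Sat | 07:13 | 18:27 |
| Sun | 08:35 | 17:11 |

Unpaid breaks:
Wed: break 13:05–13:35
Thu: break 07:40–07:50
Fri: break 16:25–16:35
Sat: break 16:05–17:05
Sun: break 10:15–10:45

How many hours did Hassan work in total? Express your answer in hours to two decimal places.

56.20 hours

Mon: 06:22–10:37 = 4 h 15 min
Tue: 08:06–20:05 = 11 h 59 min
Wed: 09:05–16:42 = 7 h 37 min; less 30 min break → 7 h 7 min
Thu: 05:51–10:03 = 4 h 12 min; less 10 min break → 4 h 2 min
Fri: 06:54–17:33 = 10 h 39 min; less 10 min break → 10 h 29 min
Sat: 07:13–18:27 = 11 h 14 min; less 60 min break → 10 h 14 min
Sun: 08:35–17:11 = 8 h 36 min; less 30 min break → 8 h 6 min
Total: 4 h 15 min + 11 h 59 min + 7 h 7 min + 4 h 2 min + 10 h 29 min + 10 h 14 min + 8 h 6 min = 56 h 12 min.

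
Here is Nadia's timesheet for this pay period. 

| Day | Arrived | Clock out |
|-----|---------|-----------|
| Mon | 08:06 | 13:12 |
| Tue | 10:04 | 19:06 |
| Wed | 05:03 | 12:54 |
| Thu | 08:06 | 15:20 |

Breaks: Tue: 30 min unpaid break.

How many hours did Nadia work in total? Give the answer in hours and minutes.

28 h 43 min

Mon: 08:06–13:12 = 5 h 6 min
Tue: 10:04–19:06 = 9 h 2 min; less 30 min break → 8 h 32 min
Wed: 05:03–12:54 = 7 h 51 min
Thu: 08:06–15:20 = 7 h 14 min
Total: 5 h 6 min + 8 h 32 min + 7 h 51 min + 7 h 14 min = 28 h 43 min.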